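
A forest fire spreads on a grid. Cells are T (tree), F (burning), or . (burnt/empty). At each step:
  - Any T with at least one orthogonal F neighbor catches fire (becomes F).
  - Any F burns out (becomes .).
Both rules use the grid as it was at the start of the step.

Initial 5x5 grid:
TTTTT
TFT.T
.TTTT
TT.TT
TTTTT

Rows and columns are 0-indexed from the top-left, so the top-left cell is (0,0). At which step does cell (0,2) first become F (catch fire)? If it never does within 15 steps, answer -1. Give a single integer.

Step 1: cell (0,2)='T' (+4 fires, +1 burnt)
Step 2: cell (0,2)='F' (+4 fires, +4 burnt)
  -> target ignites at step 2
Step 3: cell (0,2)='.' (+4 fires, +4 burnt)
Step 4: cell (0,2)='.' (+5 fires, +4 burnt)
Step 5: cell (0,2)='.' (+3 fires, +5 burnt)
Step 6: cell (0,2)='.' (+1 fires, +3 burnt)
Step 7: cell (0,2)='.' (+0 fires, +1 burnt)
  fire out at step 7

2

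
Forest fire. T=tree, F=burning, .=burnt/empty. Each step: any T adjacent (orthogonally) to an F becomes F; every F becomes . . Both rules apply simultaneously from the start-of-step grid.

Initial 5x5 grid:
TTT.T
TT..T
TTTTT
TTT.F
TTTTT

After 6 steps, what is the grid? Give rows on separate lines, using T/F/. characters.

Step 1: 2 trees catch fire, 1 burn out
  TTT.T
  TT..T
  TTTTF
  TTT..
  TTTTF
Step 2: 3 trees catch fire, 2 burn out
  TTT.T
  TT..F
  TTTF.
  TTT..
  TTTF.
Step 3: 3 trees catch fire, 3 burn out
  TTT.F
  TT...
  TTF..
  TTT..
  TTF..
Step 4: 3 trees catch fire, 3 burn out
  TTT..
  TT...
  TF...
  TTF..
  TF...
Step 5: 4 trees catch fire, 3 burn out
  TTT..
  TF...
  F....
  TF...
  F....
Step 6: 3 trees catch fire, 4 burn out
  TFT..
  F....
  .....
  F....
  .....

TFT..
F....
.....
F....
.....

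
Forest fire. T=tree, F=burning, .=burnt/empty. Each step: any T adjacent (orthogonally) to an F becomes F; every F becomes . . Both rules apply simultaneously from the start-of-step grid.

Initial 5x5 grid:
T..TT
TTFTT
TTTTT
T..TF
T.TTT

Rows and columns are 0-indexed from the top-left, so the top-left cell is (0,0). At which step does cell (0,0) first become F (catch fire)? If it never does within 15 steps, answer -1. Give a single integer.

Step 1: cell (0,0)='T' (+6 fires, +2 burnt)
Step 2: cell (0,0)='T' (+6 fires, +6 burnt)
Step 3: cell (0,0)='F' (+4 fires, +6 burnt)
  -> target ignites at step 3
Step 4: cell (0,0)='.' (+1 fires, +4 burnt)
Step 5: cell (0,0)='.' (+1 fires, +1 burnt)
Step 6: cell (0,0)='.' (+0 fires, +1 burnt)
  fire out at step 6

3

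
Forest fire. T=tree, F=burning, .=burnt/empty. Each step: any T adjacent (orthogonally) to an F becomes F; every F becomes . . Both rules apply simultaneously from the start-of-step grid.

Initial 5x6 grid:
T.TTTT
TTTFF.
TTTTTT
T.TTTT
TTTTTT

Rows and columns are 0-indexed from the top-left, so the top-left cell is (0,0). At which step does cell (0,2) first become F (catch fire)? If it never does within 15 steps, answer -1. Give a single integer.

Step 1: cell (0,2)='T' (+5 fires, +2 burnt)
Step 2: cell (0,2)='F' (+7 fires, +5 burnt)
  -> target ignites at step 2
Step 3: cell (0,2)='.' (+6 fires, +7 burnt)
Step 4: cell (0,2)='.' (+4 fires, +6 burnt)
Step 5: cell (0,2)='.' (+2 fires, +4 burnt)
Step 6: cell (0,2)='.' (+1 fires, +2 burnt)
Step 7: cell (0,2)='.' (+0 fires, +1 burnt)
  fire out at step 7

2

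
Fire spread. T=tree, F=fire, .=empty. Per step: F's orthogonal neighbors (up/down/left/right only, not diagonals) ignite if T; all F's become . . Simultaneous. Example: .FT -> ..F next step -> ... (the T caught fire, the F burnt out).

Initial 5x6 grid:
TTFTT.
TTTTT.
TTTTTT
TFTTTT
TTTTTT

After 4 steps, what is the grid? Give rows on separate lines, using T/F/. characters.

Step 1: 7 trees catch fire, 2 burn out
  TF.FT.
  TTFTT.
  TFTTTT
  F.FTTT
  TFTTTT
Step 2: 9 trees catch fire, 7 burn out
  F...F.
  TF.FT.
  F.FTTT
  ...FTT
  F.FTTT
Step 3: 5 trees catch fire, 9 burn out
  ......
  F...F.
  ...FTT
  ....FT
  ...FTT
Step 4: 3 trees catch fire, 5 burn out
  ......
  ......
  ....FT
  .....F
  ....FT

......
......
....FT
.....F
....FT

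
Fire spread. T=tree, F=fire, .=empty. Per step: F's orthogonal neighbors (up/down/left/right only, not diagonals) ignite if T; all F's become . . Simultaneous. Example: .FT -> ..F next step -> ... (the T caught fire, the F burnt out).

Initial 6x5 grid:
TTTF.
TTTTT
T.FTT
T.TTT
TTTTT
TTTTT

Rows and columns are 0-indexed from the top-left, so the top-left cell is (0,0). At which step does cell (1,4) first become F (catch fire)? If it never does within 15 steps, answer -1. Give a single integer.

Step 1: cell (1,4)='T' (+5 fires, +2 burnt)
Step 2: cell (1,4)='F' (+6 fires, +5 burnt)
  -> target ignites at step 2
Step 3: cell (1,4)='.' (+6 fires, +6 burnt)
Step 4: cell (1,4)='.' (+5 fires, +6 burnt)
Step 5: cell (1,4)='.' (+3 fires, +5 burnt)
Step 6: cell (1,4)='.' (+0 fires, +3 burnt)
  fire out at step 6

2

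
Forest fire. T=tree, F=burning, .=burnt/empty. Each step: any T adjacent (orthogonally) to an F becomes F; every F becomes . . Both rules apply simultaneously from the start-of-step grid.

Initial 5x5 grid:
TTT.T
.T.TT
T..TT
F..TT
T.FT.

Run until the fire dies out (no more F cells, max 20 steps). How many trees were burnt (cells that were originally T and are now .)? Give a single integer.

Answer: 10

Derivation:
Step 1: +3 fires, +2 burnt (F count now 3)
Step 2: +1 fires, +3 burnt (F count now 1)
Step 3: +2 fires, +1 burnt (F count now 2)
Step 4: +2 fires, +2 burnt (F count now 2)
Step 5: +1 fires, +2 burnt (F count now 1)
Step 6: +1 fires, +1 burnt (F count now 1)
Step 7: +0 fires, +1 burnt (F count now 0)
Fire out after step 7
Initially T: 14, now '.': 21
Total burnt (originally-T cells now '.'): 10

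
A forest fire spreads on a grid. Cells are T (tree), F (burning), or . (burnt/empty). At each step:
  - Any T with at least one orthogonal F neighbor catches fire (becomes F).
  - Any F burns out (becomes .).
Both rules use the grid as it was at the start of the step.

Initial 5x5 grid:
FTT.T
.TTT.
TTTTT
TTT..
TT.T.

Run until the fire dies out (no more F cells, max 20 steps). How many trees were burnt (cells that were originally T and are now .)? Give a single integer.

Answer: 15

Derivation:
Step 1: +1 fires, +1 burnt (F count now 1)
Step 2: +2 fires, +1 burnt (F count now 2)
Step 3: +2 fires, +2 burnt (F count now 2)
Step 4: +4 fires, +2 burnt (F count now 4)
Step 5: +4 fires, +4 burnt (F count now 4)
Step 6: +2 fires, +4 burnt (F count now 2)
Step 7: +0 fires, +2 burnt (F count now 0)
Fire out after step 7
Initially T: 17, now '.': 23
Total burnt (originally-T cells now '.'): 15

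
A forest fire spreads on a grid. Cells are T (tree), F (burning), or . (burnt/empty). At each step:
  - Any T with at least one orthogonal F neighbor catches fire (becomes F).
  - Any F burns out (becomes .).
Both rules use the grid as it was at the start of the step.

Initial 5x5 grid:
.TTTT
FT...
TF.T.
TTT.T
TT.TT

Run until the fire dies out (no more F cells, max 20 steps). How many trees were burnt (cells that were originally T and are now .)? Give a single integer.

Step 1: +3 fires, +2 burnt (F count now 3)
Step 2: +4 fires, +3 burnt (F count now 4)
Step 3: +2 fires, +4 burnt (F count now 2)
Step 4: +1 fires, +2 burnt (F count now 1)
Step 5: +1 fires, +1 burnt (F count now 1)
Step 6: +0 fires, +1 burnt (F count now 0)
Fire out after step 6
Initially T: 15, now '.': 21
Total burnt (originally-T cells now '.'): 11

Answer: 11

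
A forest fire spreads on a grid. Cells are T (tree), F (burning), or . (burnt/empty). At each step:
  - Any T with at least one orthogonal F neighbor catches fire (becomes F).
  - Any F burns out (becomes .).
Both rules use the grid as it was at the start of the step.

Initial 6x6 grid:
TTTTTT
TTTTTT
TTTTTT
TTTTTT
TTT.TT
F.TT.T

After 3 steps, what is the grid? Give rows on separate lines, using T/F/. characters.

Step 1: 1 trees catch fire, 1 burn out
  TTTTTT
  TTTTTT
  TTTTTT
  TTTTTT
  FTT.TT
  ..TT.T
Step 2: 2 trees catch fire, 1 burn out
  TTTTTT
  TTTTTT
  TTTTTT
  FTTTTT
  .FT.TT
  ..TT.T
Step 3: 3 trees catch fire, 2 burn out
  TTTTTT
  TTTTTT
  FTTTTT
  .FTTTT
  ..F.TT
  ..TT.T

TTTTTT
TTTTTT
FTTTTT
.FTTTT
..F.TT
..TT.T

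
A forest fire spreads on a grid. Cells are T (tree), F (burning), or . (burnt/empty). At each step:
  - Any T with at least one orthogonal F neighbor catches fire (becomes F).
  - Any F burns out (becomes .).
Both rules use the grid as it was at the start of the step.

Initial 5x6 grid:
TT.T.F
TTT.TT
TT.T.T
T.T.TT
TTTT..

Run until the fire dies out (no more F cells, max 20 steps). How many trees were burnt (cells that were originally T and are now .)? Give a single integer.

Step 1: +1 fires, +1 burnt (F count now 1)
Step 2: +2 fires, +1 burnt (F count now 2)
Step 3: +1 fires, +2 burnt (F count now 1)
Step 4: +1 fires, +1 burnt (F count now 1)
Step 5: +0 fires, +1 burnt (F count now 0)
Fire out after step 5
Initially T: 20, now '.': 15
Total burnt (originally-T cells now '.'): 5

Answer: 5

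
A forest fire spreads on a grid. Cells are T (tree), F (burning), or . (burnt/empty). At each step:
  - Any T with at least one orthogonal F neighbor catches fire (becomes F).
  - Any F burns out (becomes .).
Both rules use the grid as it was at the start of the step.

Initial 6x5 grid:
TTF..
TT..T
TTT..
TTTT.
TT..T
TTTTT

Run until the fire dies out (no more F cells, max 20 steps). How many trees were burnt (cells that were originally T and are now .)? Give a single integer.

Answer: 19

Derivation:
Step 1: +1 fires, +1 burnt (F count now 1)
Step 2: +2 fires, +1 burnt (F count now 2)
Step 3: +2 fires, +2 burnt (F count now 2)
Step 4: +3 fires, +2 burnt (F count now 3)
Step 5: +3 fires, +3 burnt (F count now 3)
Step 6: +3 fires, +3 burnt (F count now 3)
Step 7: +2 fires, +3 burnt (F count now 2)
Step 8: +1 fires, +2 burnt (F count now 1)
Step 9: +1 fires, +1 burnt (F count now 1)
Step 10: +1 fires, +1 burnt (F count now 1)
Step 11: +0 fires, +1 burnt (F count now 0)
Fire out after step 11
Initially T: 20, now '.': 29
Total burnt (originally-T cells now '.'): 19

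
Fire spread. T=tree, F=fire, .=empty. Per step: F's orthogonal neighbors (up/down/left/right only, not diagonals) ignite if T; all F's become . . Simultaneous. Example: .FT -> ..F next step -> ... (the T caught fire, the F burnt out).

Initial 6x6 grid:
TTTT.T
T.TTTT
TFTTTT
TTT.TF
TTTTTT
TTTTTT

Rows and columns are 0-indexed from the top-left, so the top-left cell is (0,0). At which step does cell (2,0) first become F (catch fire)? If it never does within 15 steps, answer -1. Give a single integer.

Step 1: cell (2,0)='F' (+6 fires, +2 burnt)
  -> target ignites at step 1
Step 2: cell (2,0)='.' (+10 fires, +6 burnt)
Step 3: cell (2,0)='.' (+10 fires, +10 burnt)
Step 4: cell (2,0)='.' (+5 fires, +10 burnt)
Step 5: cell (2,0)='.' (+0 fires, +5 burnt)
  fire out at step 5

1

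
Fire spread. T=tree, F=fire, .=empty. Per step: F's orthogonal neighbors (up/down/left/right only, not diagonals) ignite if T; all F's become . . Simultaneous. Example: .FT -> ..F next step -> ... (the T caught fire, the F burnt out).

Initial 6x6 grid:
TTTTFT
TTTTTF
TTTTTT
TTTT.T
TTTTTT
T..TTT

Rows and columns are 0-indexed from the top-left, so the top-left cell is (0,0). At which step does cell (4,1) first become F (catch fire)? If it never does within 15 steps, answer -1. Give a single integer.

Step 1: cell (4,1)='T' (+4 fires, +2 burnt)
Step 2: cell (4,1)='T' (+4 fires, +4 burnt)
Step 3: cell (4,1)='T' (+4 fires, +4 burnt)
Step 4: cell (4,1)='T' (+6 fires, +4 burnt)
Step 5: cell (4,1)='T' (+5 fires, +6 burnt)
Step 6: cell (4,1)='T' (+4 fires, +5 burnt)
Step 7: cell (4,1)='F' (+2 fires, +4 burnt)
  -> target ignites at step 7
Step 8: cell (4,1)='.' (+1 fires, +2 burnt)
Step 9: cell (4,1)='.' (+1 fires, +1 burnt)
Step 10: cell (4,1)='.' (+0 fires, +1 burnt)
  fire out at step 10

7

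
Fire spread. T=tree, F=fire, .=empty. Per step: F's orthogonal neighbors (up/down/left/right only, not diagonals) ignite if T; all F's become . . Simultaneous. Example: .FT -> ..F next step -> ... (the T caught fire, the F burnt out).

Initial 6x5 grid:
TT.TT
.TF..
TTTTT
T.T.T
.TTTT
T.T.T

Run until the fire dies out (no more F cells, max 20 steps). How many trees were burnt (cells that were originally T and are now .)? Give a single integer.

Step 1: +2 fires, +1 burnt (F count now 2)
Step 2: +4 fires, +2 burnt (F count now 4)
Step 3: +4 fires, +4 burnt (F count now 4)
Step 4: +5 fires, +4 burnt (F count now 5)
Step 5: +1 fires, +5 burnt (F count now 1)
Step 6: +1 fires, +1 burnt (F count now 1)
Step 7: +0 fires, +1 burnt (F count now 0)
Fire out after step 7
Initially T: 20, now '.': 27
Total burnt (originally-T cells now '.'): 17

Answer: 17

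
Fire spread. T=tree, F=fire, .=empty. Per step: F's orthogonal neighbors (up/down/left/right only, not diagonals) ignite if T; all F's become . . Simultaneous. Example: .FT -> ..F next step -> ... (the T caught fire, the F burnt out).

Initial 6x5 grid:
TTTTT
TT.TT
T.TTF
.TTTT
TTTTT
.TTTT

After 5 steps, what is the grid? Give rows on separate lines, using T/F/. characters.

Step 1: 3 trees catch fire, 1 burn out
  TTTTT
  TT.TF
  T.TF.
  .TTTF
  TTTTT
  .TTTT
Step 2: 5 trees catch fire, 3 burn out
  TTTTF
  TT.F.
  T.F..
  .TTF.
  TTTTF
  .TTTT
Step 3: 4 trees catch fire, 5 burn out
  TTTF.
  TT...
  T....
  .TF..
  TTTF.
  .TTTF
Step 4: 4 trees catch fire, 4 burn out
  TTF..
  TT...
  T....
  .F...
  TTF..
  .TTF.
Step 5: 3 trees catch fire, 4 burn out
  TF...
  TT...
  T....
  .....
  TF...
  .TF..

TF...
TT...
T....
.....
TF...
.TF..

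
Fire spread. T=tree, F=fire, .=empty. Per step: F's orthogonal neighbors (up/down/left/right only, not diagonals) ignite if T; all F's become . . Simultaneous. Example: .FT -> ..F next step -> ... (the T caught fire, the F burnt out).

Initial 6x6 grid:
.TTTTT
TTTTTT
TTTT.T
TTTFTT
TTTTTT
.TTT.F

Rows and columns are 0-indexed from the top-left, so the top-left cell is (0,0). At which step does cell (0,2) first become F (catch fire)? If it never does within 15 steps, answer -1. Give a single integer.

Step 1: cell (0,2)='T' (+5 fires, +2 burnt)
Step 2: cell (0,2)='T' (+7 fires, +5 burnt)
Step 3: cell (0,2)='T' (+8 fires, +7 burnt)
Step 4: cell (0,2)='F' (+7 fires, +8 burnt)
  -> target ignites at step 4
Step 5: cell (0,2)='.' (+3 fires, +7 burnt)
Step 6: cell (0,2)='.' (+0 fires, +3 burnt)
  fire out at step 6

4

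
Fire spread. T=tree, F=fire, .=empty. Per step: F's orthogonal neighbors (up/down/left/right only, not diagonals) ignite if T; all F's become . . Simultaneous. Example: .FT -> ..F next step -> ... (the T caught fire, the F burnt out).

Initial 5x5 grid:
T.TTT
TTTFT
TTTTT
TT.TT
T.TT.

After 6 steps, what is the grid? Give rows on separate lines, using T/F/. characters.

Step 1: 4 trees catch fire, 1 burn out
  T.TFT
  TTF.F
  TTTFT
  TT.TT
  T.TT.
Step 2: 6 trees catch fire, 4 burn out
  T.F.F
  TF...
  TTF.F
  TT.FT
  T.TT.
Step 3: 4 trees catch fire, 6 burn out
  T....
  F....
  TF...
  TT..F
  T.TF.
Step 4: 4 trees catch fire, 4 burn out
  F....
  .....
  F....
  TF...
  T.F..
Step 5: 1 trees catch fire, 4 burn out
  .....
  .....
  .....
  F....
  T....
Step 6: 1 trees catch fire, 1 burn out
  .....
  .....
  .....
  .....
  F....

.....
.....
.....
.....
F....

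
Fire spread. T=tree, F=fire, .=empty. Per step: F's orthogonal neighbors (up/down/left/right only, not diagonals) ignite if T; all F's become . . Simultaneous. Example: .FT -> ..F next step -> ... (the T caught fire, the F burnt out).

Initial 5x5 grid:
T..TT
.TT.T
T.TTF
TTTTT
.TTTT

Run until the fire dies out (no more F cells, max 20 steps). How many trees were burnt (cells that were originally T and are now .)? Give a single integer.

Answer: 17

Derivation:
Step 1: +3 fires, +1 burnt (F count now 3)
Step 2: +4 fires, +3 burnt (F count now 4)
Step 3: +4 fires, +4 burnt (F count now 4)
Step 4: +3 fires, +4 burnt (F count now 3)
Step 5: +2 fires, +3 burnt (F count now 2)
Step 6: +1 fires, +2 burnt (F count now 1)
Step 7: +0 fires, +1 burnt (F count now 0)
Fire out after step 7
Initially T: 18, now '.': 24
Total burnt (originally-T cells now '.'): 17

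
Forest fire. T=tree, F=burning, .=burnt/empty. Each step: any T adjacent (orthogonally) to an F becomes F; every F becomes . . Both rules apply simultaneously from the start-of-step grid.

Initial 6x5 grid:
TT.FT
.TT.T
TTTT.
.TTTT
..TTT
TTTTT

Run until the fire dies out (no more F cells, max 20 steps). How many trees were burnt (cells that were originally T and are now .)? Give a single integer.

Step 1: +1 fires, +1 burnt (F count now 1)
Step 2: +1 fires, +1 burnt (F count now 1)
Step 3: +0 fires, +1 burnt (F count now 0)
Fire out after step 3
Initially T: 22, now '.': 10
Total burnt (originally-T cells now '.'): 2

Answer: 2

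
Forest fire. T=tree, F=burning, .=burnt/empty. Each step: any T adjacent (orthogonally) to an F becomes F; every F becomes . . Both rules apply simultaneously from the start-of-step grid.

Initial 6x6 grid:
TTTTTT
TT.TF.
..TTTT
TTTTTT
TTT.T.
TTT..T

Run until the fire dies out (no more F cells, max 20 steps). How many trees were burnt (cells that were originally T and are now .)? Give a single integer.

Step 1: +3 fires, +1 burnt (F count now 3)
Step 2: +5 fires, +3 burnt (F count now 5)
Step 3: +5 fires, +5 burnt (F count now 5)
Step 4: +2 fires, +5 burnt (F count now 2)
Step 5: +4 fires, +2 burnt (F count now 4)
Step 6: +4 fires, +4 burnt (F count now 4)
Step 7: +2 fires, +4 burnt (F count now 2)
Step 8: +1 fires, +2 burnt (F count now 1)
Step 9: +0 fires, +1 burnt (F count now 0)
Fire out after step 9
Initially T: 27, now '.': 35
Total burnt (originally-T cells now '.'): 26

Answer: 26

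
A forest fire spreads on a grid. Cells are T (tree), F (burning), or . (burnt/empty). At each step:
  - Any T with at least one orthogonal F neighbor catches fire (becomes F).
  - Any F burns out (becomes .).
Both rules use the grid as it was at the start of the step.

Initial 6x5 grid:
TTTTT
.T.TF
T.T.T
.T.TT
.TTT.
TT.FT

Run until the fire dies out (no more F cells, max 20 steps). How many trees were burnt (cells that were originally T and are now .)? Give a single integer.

Answer: 17

Derivation:
Step 1: +5 fires, +2 burnt (F count now 5)
Step 2: +4 fires, +5 burnt (F count now 4)
Step 3: +2 fires, +4 burnt (F count now 2)
Step 4: +3 fires, +2 burnt (F count now 3)
Step 5: +3 fires, +3 burnt (F count now 3)
Step 6: +0 fires, +3 burnt (F count now 0)
Fire out after step 6
Initially T: 19, now '.': 28
Total burnt (originally-T cells now '.'): 17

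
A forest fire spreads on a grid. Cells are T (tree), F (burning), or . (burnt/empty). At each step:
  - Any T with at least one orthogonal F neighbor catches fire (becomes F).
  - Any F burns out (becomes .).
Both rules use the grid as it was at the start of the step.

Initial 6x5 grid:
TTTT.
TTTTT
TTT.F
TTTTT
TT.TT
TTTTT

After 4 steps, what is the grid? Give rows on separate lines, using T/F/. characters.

Step 1: 2 trees catch fire, 1 burn out
  TTTT.
  TTTTF
  TTT..
  TTTTF
  TT.TT
  TTTTT
Step 2: 3 trees catch fire, 2 burn out
  TTTT.
  TTTF.
  TTT..
  TTTF.
  TT.TF
  TTTTT
Step 3: 5 trees catch fire, 3 burn out
  TTTF.
  TTF..
  TTT..
  TTF..
  TT.F.
  TTTTF
Step 4: 5 trees catch fire, 5 burn out
  TTF..
  TF...
  TTF..
  TF...
  TT...
  TTTF.

TTF..
TF...
TTF..
TF...
TT...
TTTF.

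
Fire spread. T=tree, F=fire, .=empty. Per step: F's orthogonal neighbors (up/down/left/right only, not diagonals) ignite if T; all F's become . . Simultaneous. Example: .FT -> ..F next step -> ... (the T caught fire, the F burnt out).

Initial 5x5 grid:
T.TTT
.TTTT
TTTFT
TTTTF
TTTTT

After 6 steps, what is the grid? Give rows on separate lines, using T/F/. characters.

Step 1: 5 trees catch fire, 2 burn out
  T.TTT
  .TTFT
  TTF.F
  TTTF.
  TTTTF
Step 2: 6 trees catch fire, 5 burn out
  T.TFT
  .TF.F
  TF...
  TTF..
  TTTF.
Step 3: 6 trees catch fire, 6 burn out
  T.F.F
  .F...
  F....
  TF...
  TTF..
Step 4: 2 trees catch fire, 6 burn out
  T....
  .....
  .....
  F....
  TF...
Step 5: 1 trees catch fire, 2 burn out
  T....
  .....
  .....
  .....
  F....
Step 6: 0 trees catch fire, 1 burn out
  T....
  .....
  .....
  .....
  .....

T....
.....
.....
.....
.....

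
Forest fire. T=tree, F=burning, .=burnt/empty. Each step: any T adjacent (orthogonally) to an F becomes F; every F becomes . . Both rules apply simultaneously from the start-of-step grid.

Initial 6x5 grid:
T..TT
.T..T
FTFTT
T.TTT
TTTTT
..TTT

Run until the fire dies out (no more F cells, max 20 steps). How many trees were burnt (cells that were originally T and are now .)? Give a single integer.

Step 1: +4 fires, +2 burnt (F count now 4)
Step 2: +5 fires, +4 burnt (F count now 5)
Step 3: +5 fires, +5 burnt (F count now 5)
Step 4: +3 fires, +5 burnt (F count now 3)
Step 5: +2 fires, +3 burnt (F count now 2)
Step 6: +0 fires, +2 burnt (F count now 0)
Fire out after step 6
Initially T: 20, now '.': 29
Total burnt (originally-T cells now '.'): 19

Answer: 19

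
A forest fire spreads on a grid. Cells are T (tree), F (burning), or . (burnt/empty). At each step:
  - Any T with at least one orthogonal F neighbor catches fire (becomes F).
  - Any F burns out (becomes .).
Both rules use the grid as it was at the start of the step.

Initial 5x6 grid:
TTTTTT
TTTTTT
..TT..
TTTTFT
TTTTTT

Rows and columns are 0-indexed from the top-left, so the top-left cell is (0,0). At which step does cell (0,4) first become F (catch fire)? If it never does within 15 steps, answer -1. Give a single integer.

Step 1: cell (0,4)='T' (+3 fires, +1 burnt)
Step 2: cell (0,4)='T' (+4 fires, +3 burnt)
Step 3: cell (0,4)='T' (+4 fires, +4 burnt)
Step 4: cell (0,4)='T' (+5 fires, +4 burnt)
Step 5: cell (0,4)='F' (+5 fires, +5 burnt)
  -> target ignites at step 5
Step 6: cell (0,4)='.' (+3 fires, +5 burnt)
Step 7: cell (0,4)='.' (+1 fires, +3 burnt)
Step 8: cell (0,4)='.' (+0 fires, +1 burnt)
  fire out at step 8

5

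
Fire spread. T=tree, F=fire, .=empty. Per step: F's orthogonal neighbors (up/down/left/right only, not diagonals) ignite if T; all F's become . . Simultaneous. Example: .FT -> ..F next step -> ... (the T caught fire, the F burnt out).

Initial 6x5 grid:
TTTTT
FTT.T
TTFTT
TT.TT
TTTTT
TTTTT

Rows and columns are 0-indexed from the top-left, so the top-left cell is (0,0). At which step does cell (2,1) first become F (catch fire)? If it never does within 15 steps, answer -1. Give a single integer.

Step 1: cell (2,1)='F' (+6 fires, +2 burnt)
  -> target ignites at step 1
Step 2: cell (2,1)='.' (+6 fires, +6 burnt)
Step 3: cell (2,1)='.' (+6 fires, +6 burnt)
Step 4: cell (2,1)='.' (+6 fires, +6 burnt)
Step 5: cell (2,1)='.' (+2 fires, +6 burnt)
Step 6: cell (2,1)='.' (+0 fires, +2 burnt)
  fire out at step 6

1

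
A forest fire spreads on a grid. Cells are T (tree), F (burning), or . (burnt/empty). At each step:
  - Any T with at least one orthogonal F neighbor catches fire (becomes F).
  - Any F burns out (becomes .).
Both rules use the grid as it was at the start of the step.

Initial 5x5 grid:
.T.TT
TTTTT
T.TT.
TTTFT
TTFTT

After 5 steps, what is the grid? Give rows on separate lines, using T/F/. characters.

Step 1: 5 trees catch fire, 2 burn out
  .T.TT
  TTTTT
  T.TF.
  TTF.F
  TF.FT
Step 2: 5 trees catch fire, 5 burn out
  .T.TT
  TTTFT
  T.F..
  TF...
  F...F
Step 3: 4 trees catch fire, 5 burn out
  .T.FT
  TTF.F
  T....
  F....
  .....
Step 4: 3 trees catch fire, 4 burn out
  .T..F
  TF...
  F....
  .....
  .....
Step 5: 2 trees catch fire, 3 burn out
  .F...
  F....
  .....
  .....
  .....

.F...
F....
.....
.....
.....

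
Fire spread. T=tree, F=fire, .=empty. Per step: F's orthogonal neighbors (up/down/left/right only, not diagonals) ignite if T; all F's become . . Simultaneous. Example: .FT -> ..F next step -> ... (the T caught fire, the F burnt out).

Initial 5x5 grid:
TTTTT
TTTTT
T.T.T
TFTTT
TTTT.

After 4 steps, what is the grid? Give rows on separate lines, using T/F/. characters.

Step 1: 3 trees catch fire, 1 burn out
  TTTTT
  TTTTT
  T.T.T
  F.FTT
  TFTT.
Step 2: 5 trees catch fire, 3 burn out
  TTTTT
  TTTTT
  F.F.T
  ...FT
  F.FT.
Step 3: 4 trees catch fire, 5 burn out
  TTTTT
  FTFTT
  ....T
  ....F
  ...F.
Step 4: 5 trees catch fire, 4 burn out
  FTFTT
  .F.FT
  ....F
  .....
  .....

FTFTT
.F.FT
....F
.....
.....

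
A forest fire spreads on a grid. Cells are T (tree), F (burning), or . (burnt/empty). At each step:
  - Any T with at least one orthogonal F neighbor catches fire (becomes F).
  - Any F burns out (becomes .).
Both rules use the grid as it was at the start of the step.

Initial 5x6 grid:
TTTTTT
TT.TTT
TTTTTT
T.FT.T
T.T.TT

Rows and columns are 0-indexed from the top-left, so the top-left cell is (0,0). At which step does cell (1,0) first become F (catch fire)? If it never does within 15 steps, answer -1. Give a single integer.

Step 1: cell (1,0)='T' (+3 fires, +1 burnt)
Step 2: cell (1,0)='T' (+2 fires, +3 burnt)
Step 3: cell (1,0)='T' (+4 fires, +2 burnt)
Step 4: cell (1,0)='F' (+6 fires, +4 burnt)
  -> target ignites at step 4
Step 5: cell (1,0)='.' (+6 fires, +6 burnt)
Step 6: cell (1,0)='.' (+2 fires, +6 burnt)
Step 7: cell (1,0)='.' (+1 fires, +2 burnt)
Step 8: cell (1,0)='.' (+0 fires, +1 burnt)
  fire out at step 8

4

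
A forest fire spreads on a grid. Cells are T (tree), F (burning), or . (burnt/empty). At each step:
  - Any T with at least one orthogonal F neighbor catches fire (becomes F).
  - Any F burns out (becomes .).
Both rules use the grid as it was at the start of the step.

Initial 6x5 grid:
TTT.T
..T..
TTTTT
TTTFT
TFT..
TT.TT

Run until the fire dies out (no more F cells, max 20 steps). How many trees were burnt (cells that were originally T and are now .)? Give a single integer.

Answer: 17

Derivation:
Step 1: +7 fires, +2 burnt (F count now 7)
Step 2: +5 fires, +7 burnt (F count now 5)
Step 3: +2 fires, +5 burnt (F count now 2)
Step 4: +1 fires, +2 burnt (F count now 1)
Step 5: +1 fires, +1 burnt (F count now 1)
Step 6: +1 fires, +1 burnt (F count now 1)
Step 7: +0 fires, +1 burnt (F count now 0)
Fire out after step 7
Initially T: 20, now '.': 27
Total burnt (originally-T cells now '.'): 17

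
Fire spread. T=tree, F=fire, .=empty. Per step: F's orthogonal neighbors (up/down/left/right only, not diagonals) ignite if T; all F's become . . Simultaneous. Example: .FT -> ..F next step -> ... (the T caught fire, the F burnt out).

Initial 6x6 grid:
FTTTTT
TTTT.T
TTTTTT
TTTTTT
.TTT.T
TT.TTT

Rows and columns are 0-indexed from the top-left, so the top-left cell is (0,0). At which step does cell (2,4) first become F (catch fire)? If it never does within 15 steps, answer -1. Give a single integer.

Step 1: cell (2,4)='T' (+2 fires, +1 burnt)
Step 2: cell (2,4)='T' (+3 fires, +2 burnt)
Step 3: cell (2,4)='T' (+4 fires, +3 burnt)
Step 4: cell (2,4)='T' (+4 fires, +4 burnt)
Step 5: cell (2,4)='T' (+4 fires, +4 burnt)
Step 6: cell (2,4)='F' (+5 fires, +4 burnt)
  -> target ignites at step 6
Step 7: cell (2,4)='.' (+4 fires, +5 burnt)
Step 8: cell (2,4)='.' (+2 fires, +4 burnt)
Step 9: cell (2,4)='.' (+2 fires, +2 burnt)
Step 10: cell (2,4)='.' (+1 fires, +2 burnt)
Step 11: cell (2,4)='.' (+0 fires, +1 burnt)
  fire out at step 11

6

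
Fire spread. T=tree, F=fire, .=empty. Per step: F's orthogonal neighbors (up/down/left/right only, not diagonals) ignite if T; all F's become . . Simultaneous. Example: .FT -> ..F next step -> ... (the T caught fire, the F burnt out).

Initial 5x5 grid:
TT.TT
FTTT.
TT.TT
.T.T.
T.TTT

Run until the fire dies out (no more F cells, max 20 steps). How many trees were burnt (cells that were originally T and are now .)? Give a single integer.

Step 1: +3 fires, +1 burnt (F count now 3)
Step 2: +3 fires, +3 burnt (F count now 3)
Step 3: +2 fires, +3 burnt (F count now 2)
Step 4: +2 fires, +2 burnt (F count now 2)
Step 5: +3 fires, +2 burnt (F count now 3)
Step 6: +1 fires, +3 burnt (F count now 1)
Step 7: +2 fires, +1 burnt (F count now 2)
Step 8: +0 fires, +2 burnt (F count now 0)
Fire out after step 8
Initially T: 17, now '.': 24
Total burnt (originally-T cells now '.'): 16

Answer: 16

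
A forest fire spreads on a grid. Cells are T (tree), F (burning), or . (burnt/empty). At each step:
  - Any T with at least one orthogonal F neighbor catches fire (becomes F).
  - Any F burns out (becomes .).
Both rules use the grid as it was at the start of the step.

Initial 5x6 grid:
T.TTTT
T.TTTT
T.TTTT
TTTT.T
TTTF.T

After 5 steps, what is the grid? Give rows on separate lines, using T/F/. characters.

Step 1: 2 trees catch fire, 1 burn out
  T.TTTT
  T.TTTT
  T.TTTT
  TTTF.T
  TTF..T
Step 2: 3 trees catch fire, 2 burn out
  T.TTTT
  T.TTTT
  T.TFTT
  TTF..T
  TF...T
Step 3: 5 trees catch fire, 3 burn out
  T.TTTT
  T.TFTT
  T.F.FT
  TF...T
  F....T
Step 4: 5 trees catch fire, 5 burn out
  T.TFTT
  T.F.FT
  T....F
  F....T
  .....T
Step 5: 5 trees catch fire, 5 burn out
  T.F.FT
  T....F
  F.....
  .....F
  .....T

T.F.FT
T....F
F.....
.....F
.....T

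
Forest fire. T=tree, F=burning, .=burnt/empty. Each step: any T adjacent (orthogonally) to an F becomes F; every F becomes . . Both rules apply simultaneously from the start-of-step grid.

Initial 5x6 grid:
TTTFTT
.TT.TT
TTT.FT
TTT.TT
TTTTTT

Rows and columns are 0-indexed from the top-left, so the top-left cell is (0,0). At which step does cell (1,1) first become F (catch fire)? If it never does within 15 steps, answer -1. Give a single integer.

Step 1: cell (1,1)='T' (+5 fires, +2 burnt)
Step 2: cell (1,1)='T' (+6 fires, +5 burnt)
Step 3: cell (1,1)='F' (+5 fires, +6 burnt)
  -> target ignites at step 3
Step 4: cell (1,1)='.' (+3 fires, +5 burnt)
Step 5: cell (1,1)='.' (+3 fires, +3 burnt)
Step 6: cell (1,1)='.' (+2 fires, +3 burnt)
Step 7: cell (1,1)='.' (+0 fires, +2 burnt)
  fire out at step 7

3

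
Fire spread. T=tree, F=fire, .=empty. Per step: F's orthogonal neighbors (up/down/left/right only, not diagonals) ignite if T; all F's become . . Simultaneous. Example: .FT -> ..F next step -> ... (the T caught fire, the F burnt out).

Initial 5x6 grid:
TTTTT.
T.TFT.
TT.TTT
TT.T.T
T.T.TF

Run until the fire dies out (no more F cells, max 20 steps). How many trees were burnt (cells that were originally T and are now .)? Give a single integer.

Answer: 19

Derivation:
Step 1: +6 fires, +2 burnt (F count now 6)
Step 2: +5 fires, +6 burnt (F count now 5)
Step 3: +1 fires, +5 burnt (F count now 1)
Step 4: +1 fires, +1 burnt (F count now 1)
Step 5: +1 fires, +1 burnt (F count now 1)
Step 6: +1 fires, +1 burnt (F count now 1)
Step 7: +2 fires, +1 burnt (F count now 2)
Step 8: +2 fires, +2 burnt (F count now 2)
Step 9: +0 fires, +2 burnt (F count now 0)
Fire out after step 9
Initially T: 20, now '.': 29
Total burnt (originally-T cells now '.'): 19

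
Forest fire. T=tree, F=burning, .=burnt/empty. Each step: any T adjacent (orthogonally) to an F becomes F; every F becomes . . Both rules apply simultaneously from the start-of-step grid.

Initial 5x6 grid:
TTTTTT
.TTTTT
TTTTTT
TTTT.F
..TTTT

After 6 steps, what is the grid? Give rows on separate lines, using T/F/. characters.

Step 1: 2 trees catch fire, 1 burn out
  TTTTTT
  .TTTTT
  TTTTTF
  TTTT..
  ..TTTF
Step 2: 3 trees catch fire, 2 burn out
  TTTTTT
  .TTTTF
  TTTTF.
  TTTT..
  ..TTF.
Step 3: 4 trees catch fire, 3 burn out
  TTTTTF
  .TTTF.
  TTTF..
  TTTT..
  ..TF..
Step 4: 5 trees catch fire, 4 burn out
  TTTTF.
  .TTF..
  TTF...
  TTTF..
  ..F...
Step 5: 4 trees catch fire, 5 burn out
  TTTF..
  .TF...
  TF....
  TTF...
  ......
Step 6: 4 trees catch fire, 4 burn out
  TTF...
  .F....
  F.....
  TF....
  ......

TTF...
.F....
F.....
TF....
......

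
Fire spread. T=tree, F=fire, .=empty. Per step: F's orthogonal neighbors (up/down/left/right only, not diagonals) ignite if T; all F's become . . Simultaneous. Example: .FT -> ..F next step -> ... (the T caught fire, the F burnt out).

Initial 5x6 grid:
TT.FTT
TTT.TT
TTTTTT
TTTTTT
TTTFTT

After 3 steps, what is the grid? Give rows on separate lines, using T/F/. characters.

Step 1: 4 trees catch fire, 2 burn out
  TT..FT
  TTT.TT
  TTTTTT
  TTTFTT
  TTF.FT
Step 2: 7 trees catch fire, 4 burn out
  TT...F
  TTT.FT
  TTTFTT
  TTF.FT
  TF...F
Step 3: 6 trees catch fire, 7 burn out
  TT....
  TTT..F
  TTF.FT
  TF...F
  F.....

TT....
TTT..F
TTF.FT
TF...F
F.....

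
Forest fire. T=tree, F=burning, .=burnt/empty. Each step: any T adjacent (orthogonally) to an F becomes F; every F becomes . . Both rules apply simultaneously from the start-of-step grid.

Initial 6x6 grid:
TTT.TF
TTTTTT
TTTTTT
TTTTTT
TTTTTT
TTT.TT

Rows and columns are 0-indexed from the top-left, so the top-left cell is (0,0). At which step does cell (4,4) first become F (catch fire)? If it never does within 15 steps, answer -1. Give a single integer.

Step 1: cell (4,4)='T' (+2 fires, +1 burnt)
Step 2: cell (4,4)='T' (+2 fires, +2 burnt)
Step 3: cell (4,4)='T' (+3 fires, +2 burnt)
Step 4: cell (4,4)='T' (+4 fires, +3 burnt)
Step 5: cell (4,4)='F' (+6 fires, +4 burnt)
  -> target ignites at step 5
Step 6: cell (4,4)='.' (+6 fires, +6 burnt)
Step 7: cell (4,4)='.' (+4 fires, +6 burnt)
Step 8: cell (4,4)='.' (+3 fires, +4 burnt)
Step 9: cell (4,4)='.' (+2 fires, +3 burnt)
Step 10: cell (4,4)='.' (+1 fires, +2 burnt)
Step 11: cell (4,4)='.' (+0 fires, +1 burnt)
  fire out at step 11

5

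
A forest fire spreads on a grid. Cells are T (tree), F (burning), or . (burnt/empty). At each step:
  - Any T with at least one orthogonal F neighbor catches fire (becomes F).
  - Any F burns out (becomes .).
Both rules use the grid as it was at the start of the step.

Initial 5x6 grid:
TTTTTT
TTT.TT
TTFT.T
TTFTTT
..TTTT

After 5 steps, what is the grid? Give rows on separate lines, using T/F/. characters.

Step 1: 6 trees catch fire, 2 burn out
  TTTTTT
  TTF.TT
  TF.F.T
  TF.FTT
  ..FTTT
Step 2: 6 trees catch fire, 6 burn out
  TTFTTT
  TF..TT
  F....T
  F...FT
  ...FTT
Step 3: 5 trees catch fire, 6 burn out
  TF.FTT
  F...TT
  .....T
  .....F
  ....FT
Step 4: 4 trees catch fire, 5 burn out
  F...FT
  ....TT
  .....F
  ......
  .....F
Step 5: 3 trees catch fire, 4 burn out
  .....F
  ....FF
  ......
  ......
  ......

.....F
....FF
......
......
......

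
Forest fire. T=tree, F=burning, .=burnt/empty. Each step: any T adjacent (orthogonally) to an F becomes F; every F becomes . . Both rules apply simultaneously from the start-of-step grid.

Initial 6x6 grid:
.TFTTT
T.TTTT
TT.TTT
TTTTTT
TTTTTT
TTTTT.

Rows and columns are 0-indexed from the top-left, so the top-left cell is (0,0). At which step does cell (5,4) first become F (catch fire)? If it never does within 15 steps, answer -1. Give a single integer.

Step 1: cell (5,4)='T' (+3 fires, +1 burnt)
Step 2: cell (5,4)='T' (+2 fires, +3 burnt)
Step 3: cell (5,4)='T' (+3 fires, +2 burnt)
Step 4: cell (5,4)='T' (+3 fires, +3 burnt)
Step 5: cell (5,4)='T' (+4 fires, +3 burnt)
Step 6: cell (5,4)='T' (+5 fires, +4 burnt)
Step 7: cell (5,4)='F' (+6 fires, +5 burnt)
  -> target ignites at step 7
Step 8: cell (5,4)='.' (+3 fires, +6 burnt)
Step 9: cell (5,4)='.' (+2 fires, +3 burnt)
Step 10: cell (5,4)='.' (+0 fires, +2 burnt)
  fire out at step 10

7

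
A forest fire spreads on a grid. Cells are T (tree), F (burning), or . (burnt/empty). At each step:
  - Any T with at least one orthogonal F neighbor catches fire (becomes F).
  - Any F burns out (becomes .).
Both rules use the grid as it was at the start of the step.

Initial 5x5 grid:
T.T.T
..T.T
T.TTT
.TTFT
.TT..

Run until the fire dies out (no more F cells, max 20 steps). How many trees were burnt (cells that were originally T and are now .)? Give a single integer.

Step 1: +3 fires, +1 burnt (F count now 3)
Step 2: +4 fires, +3 burnt (F count now 4)
Step 3: +3 fires, +4 burnt (F count now 3)
Step 4: +2 fires, +3 burnt (F count now 2)
Step 5: +0 fires, +2 burnt (F count now 0)
Fire out after step 5
Initially T: 14, now '.': 23
Total burnt (originally-T cells now '.'): 12

Answer: 12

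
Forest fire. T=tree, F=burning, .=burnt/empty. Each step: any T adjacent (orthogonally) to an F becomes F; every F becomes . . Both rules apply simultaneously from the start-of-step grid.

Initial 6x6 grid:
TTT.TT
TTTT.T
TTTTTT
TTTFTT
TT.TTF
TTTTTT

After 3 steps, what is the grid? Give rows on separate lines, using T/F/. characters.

Step 1: 7 trees catch fire, 2 burn out
  TTT.TT
  TTTT.T
  TTTFTT
  TTF.FF
  TT.FF.
  TTTTTF
Step 2: 7 trees catch fire, 7 burn out
  TTT.TT
  TTTF.T
  TTF.FF
  TF....
  TT....
  TTTFF.
Step 3: 6 trees catch fire, 7 burn out
  TTT.TT
  TTF..F
  TF....
  F.....
  TF....
  TTF...

TTT.TT
TTF..F
TF....
F.....
TF....
TTF...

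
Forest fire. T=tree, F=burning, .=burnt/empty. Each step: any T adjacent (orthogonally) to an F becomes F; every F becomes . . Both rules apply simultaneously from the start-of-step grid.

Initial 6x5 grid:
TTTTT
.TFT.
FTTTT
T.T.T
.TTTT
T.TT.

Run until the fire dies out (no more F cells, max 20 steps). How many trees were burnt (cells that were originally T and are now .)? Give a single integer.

Answer: 20

Derivation:
Step 1: +6 fires, +2 burnt (F count now 6)
Step 2: +4 fires, +6 burnt (F count now 4)
Step 3: +4 fires, +4 burnt (F count now 4)
Step 4: +4 fires, +4 burnt (F count now 4)
Step 5: +2 fires, +4 burnt (F count now 2)
Step 6: +0 fires, +2 burnt (F count now 0)
Fire out after step 6
Initially T: 21, now '.': 29
Total burnt (originally-T cells now '.'): 20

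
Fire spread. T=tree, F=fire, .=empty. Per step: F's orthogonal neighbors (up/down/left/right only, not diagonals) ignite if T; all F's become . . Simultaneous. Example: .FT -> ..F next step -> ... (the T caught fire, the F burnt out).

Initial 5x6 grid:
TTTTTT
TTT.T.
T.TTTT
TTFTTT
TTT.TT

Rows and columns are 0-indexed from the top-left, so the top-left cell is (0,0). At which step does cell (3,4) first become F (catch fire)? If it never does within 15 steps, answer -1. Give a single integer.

Step 1: cell (3,4)='T' (+4 fires, +1 burnt)
Step 2: cell (3,4)='F' (+5 fires, +4 burnt)
  -> target ignites at step 2
Step 3: cell (3,4)='.' (+7 fires, +5 burnt)
Step 4: cell (3,4)='.' (+6 fires, +7 burnt)
Step 5: cell (3,4)='.' (+2 fires, +6 burnt)
Step 6: cell (3,4)='.' (+1 fires, +2 burnt)
Step 7: cell (3,4)='.' (+0 fires, +1 burnt)
  fire out at step 7

2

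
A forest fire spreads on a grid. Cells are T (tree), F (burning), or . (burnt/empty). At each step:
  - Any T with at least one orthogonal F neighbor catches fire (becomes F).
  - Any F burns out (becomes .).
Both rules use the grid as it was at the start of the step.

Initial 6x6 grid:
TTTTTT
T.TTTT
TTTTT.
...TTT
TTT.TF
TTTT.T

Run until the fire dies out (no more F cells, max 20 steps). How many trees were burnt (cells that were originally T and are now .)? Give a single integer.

Step 1: +3 fires, +1 burnt (F count now 3)
Step 2: +1 fires, +3 burnt (F count now 1)
Step 3: +2 fires, +1 burnt (F count now 2)
Step 4: +2 fires, +2 burnt (F count now 2)
Step 5: +4 fires, +2 burnt (F count now 4)
Step 6: +4 fires, +4 burnt (F count now 4)
Step 7: +2 fires, +4 burnt (F count now 2)
Step 8: +2 fires, +2 burnt (F count now 2)
Step 9: +1 fires, +2 burnt (F count now 1)
Step 10: +0 fires, +1 burnt (F count now 0)
Fire out after step 10
Initially T: 28, now '.': 29
Total burnt (originally-T cells now '.'): 21

Answer: 21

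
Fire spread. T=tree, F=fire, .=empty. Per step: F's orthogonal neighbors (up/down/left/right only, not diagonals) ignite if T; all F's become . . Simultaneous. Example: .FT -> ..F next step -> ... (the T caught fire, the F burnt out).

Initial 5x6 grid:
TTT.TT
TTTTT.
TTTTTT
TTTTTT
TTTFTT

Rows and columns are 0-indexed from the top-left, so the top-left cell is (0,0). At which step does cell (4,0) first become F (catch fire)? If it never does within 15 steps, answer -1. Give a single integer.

Step 1: cell (4,0)='T' (+3 fires, +1 burnt)
Step 2: cell (4,0)='T' (+5 fires, +3 burnt)
Step 3: cell (4,0)='F' (+6 fires, +5 burnt)
  -> target ignites at step 3
Step 4: cell (4,0)='.' (+5 fires, +6 burnt)
Step 5: cell (4,0)='.' (+4 fires, +5 burnt)
Step 6: cell (4,0)='.' (+3 fires, +4 burnt)
Step 7: cell (4,0)='.' (+1 fires, +3 burnt)
Step 8: cell (4,0)='.' (+0 fires, +1 burnt)
  fire out at step 8

3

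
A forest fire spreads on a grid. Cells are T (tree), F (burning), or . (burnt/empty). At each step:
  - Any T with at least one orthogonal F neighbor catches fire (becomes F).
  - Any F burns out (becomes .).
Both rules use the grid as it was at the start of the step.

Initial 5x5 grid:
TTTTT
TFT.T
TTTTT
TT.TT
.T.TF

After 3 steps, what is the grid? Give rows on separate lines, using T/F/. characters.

Step 1: 6 trees catch fire, 2 burn out
  TFTTT
  F.F.T
  TFTTT
  TT.TF
  .T.F.
Step 2: 7 trees catch fire, 6 burn out
  F.FTT
  ....T
  F.FTF
  TF.F.
  .T...
Step 3: 5 trees catch fire, 7 burn out
  ...FT
  ....F
  ...F.
  F....
  .F...

...FT
....F
...F.
F....
.F...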